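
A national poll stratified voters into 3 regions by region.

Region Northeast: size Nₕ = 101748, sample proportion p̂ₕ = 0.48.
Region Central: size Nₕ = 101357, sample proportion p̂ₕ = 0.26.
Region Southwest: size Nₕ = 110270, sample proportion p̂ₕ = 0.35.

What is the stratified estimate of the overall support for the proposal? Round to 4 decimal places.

0.3631

N = 101748 + 101357 + 110270 = 313375.
Overall proportion = Σ (Nₕ/N)·p̂ₕ.
Σ Nₕp̂ₕ = 48839.04 + 26352.82 + 38594.5 = 113786.36.
113786.36 / 313375 = 0.363100... → 0.3631.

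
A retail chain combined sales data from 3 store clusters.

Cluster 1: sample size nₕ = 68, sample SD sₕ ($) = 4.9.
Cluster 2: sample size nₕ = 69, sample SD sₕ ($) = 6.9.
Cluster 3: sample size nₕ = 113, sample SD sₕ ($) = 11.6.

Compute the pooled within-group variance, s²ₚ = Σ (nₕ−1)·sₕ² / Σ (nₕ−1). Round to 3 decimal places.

Degrees of freedom: 67 + 68 + 112 = 247.
Σ(nₕ−1)sₕ² = 67·24.01 + 68·47.61 + 112·134.56 = 19916.87.
s²ₚ = 19916.87 / 247 = 80.63510... → 80.635.

80.635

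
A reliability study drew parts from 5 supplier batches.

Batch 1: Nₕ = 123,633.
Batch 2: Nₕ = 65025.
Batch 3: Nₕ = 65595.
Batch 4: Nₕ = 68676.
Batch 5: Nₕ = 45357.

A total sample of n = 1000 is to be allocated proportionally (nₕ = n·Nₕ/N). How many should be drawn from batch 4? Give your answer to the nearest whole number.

186

N = 123633 + 65025 + 65595 + 68676 + 45357 = 368286.
n_4 = 1000·68676/368286 = 186.475... → 186.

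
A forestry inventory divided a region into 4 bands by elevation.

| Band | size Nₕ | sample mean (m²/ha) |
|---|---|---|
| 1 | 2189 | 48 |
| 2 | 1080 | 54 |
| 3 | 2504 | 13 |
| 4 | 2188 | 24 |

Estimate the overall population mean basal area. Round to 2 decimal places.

N = 2189 + 1080 + 2504 + 2188 = 7961.
The stratified mean weights each stratum mean by its population share Nₕ/N.
Σ Nₕx̄ₕ = 2189·48 + 1080·54 + 2504·13 + 2188·24 = 105072 + 58320 + 32552 + 52512 = 248456.
Divide by N: 248456 / 7961 = 31.2091... → 31.21.

31.21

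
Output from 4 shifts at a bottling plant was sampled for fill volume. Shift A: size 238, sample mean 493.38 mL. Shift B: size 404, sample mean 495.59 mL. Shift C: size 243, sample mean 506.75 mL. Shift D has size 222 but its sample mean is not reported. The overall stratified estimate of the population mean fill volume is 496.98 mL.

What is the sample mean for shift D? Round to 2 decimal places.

492.67

Σ Nₕx̄ₕ = N·μ, so 222·x̄_D = 1107·496.98 − (238·493.38 + 404·495.59 + 243·506.75).
= 550156.86 − 440783.05 = 109373.81.
x̄_D = 109373.81 / 222 = 492.6748... → 492.67.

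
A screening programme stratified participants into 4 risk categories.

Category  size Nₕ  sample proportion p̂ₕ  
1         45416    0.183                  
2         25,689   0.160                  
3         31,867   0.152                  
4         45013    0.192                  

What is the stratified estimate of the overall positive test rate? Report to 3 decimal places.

N = 45416 + 25689 + 31867 + 45013 = 147985.
Overall proportion = Σ (Nₕ/N)·p̂ₕ.
Σ Nₕp̂ₕ = 8311.128 + 4110.24 + 4843.784 + 8642.496 = 25907.648.
25907.648 / 147985 = 0.17507... → 0.175.

0.175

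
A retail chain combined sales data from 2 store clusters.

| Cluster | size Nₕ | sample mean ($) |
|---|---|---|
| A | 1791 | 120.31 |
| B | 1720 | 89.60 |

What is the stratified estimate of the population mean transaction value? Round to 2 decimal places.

105.27

N = 1791 + 1720 = 3511.
The stratified mean weights each stratum mean by its population share Nₕ/N.
Σ Nₕx̄ₕ = 1791·120.31 + 1720·89.60 = 215475.21 + 154112 = 369587.21.
Divide by N: 369587.21 / 3511 = 105.2655... → 105.27.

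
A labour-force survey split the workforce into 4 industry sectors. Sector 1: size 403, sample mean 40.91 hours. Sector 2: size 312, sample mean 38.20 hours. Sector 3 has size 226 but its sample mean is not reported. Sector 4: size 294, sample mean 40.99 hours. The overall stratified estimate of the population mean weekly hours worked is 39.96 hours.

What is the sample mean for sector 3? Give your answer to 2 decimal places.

39.36

Σ Nₕx̄ₕ = N·μ, so 226·x̄_3 = 1235·39.96 − (403·40.91 + 312·38.20 + 294·40.99).
= 49350.6 − 40456.19 = 8894.41.
x̄_3 = 8894.41 / 226 = 39.3558... → 39.36.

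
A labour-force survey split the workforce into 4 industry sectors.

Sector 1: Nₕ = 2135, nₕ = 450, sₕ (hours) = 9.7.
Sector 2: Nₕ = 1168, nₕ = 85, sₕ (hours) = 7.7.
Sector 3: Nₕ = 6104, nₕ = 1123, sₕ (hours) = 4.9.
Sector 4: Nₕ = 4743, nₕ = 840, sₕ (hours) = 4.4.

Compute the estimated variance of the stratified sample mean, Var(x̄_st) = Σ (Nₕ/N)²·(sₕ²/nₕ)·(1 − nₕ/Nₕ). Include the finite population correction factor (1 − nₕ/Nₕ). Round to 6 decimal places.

0.013541

N = 14150. Term for each stratum: Wₕ²sₕ²/nₕ·(1−nₕ/Nₕ).
Var(x̄_st) = 0.003756781 + 0.004406776 + 0.003246614 + 0.002130909 = 0.013541079 → 0.013541.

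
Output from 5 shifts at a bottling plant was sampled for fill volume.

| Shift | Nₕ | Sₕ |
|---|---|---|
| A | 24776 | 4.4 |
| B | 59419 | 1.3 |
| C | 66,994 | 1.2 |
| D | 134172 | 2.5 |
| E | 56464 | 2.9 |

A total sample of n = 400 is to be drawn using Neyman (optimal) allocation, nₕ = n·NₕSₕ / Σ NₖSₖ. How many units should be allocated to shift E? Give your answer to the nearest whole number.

86

A: NₕSₕ = 24776·4.4 = 109014.4
B: NₕSₕ = 59419·1.3 = 77244.7
C: NₕSₕ = 66994·1.2 = 80392.8
D: NₕSₕ = 134172·2.5 = 335430
E: NₕSₕ = 56464·2.9 = 163745.6
Σ NₕSₕ = 765827.5.
n_E = 400·163745.6/765827.5 = 85.526... → 86.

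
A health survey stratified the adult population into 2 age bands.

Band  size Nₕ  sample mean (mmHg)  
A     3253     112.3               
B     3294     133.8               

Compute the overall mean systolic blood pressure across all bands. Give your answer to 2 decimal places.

123.12

x̄_st = (Σ Nₕx̄ₕ) / (Σ Nₕ) = (3253·112.3 + 3294·133.8) / 6547
= 806049.1 / 6547 = 123.1173... → 123.12.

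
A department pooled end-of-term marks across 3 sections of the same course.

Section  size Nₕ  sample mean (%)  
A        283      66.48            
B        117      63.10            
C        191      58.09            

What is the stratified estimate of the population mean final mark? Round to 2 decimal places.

N = 283 + 117 + 191 = 591.
The stratified mean weights each stratum mean by its population share Nₕ/N.
Σ Nₕx̄ₕ = 283·66.48 + 117·63.10 + 191·58.09 = 18813.84 + 7382.7 + 11095.19 = 37291.73.
Divide by N: 37291.73 / 591 = 63.0994... → 63.10.

63.10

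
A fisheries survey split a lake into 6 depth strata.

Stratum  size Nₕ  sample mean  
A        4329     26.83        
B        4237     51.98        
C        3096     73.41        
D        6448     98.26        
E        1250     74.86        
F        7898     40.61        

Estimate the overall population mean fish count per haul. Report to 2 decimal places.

59.12

x̄_st = (Σ Nₕx̄ₕ) / (Σ Nₕ) = (4329·26.83 + 4237·51.98 + 3096·73.41 + 6448·98.26 + 1250·74.86 + 7898·40.61) / 27258
= 1611556.95 / 27258 = 59.1223... → 59.12.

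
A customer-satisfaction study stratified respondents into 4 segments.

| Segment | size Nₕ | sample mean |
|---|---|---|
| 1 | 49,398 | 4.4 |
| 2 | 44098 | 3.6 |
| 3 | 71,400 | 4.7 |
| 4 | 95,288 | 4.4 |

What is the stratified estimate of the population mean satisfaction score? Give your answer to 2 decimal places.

N = 49398 + 44098 + 71400 + 95288 = 260184.
Overall mean = Σ (Nₕ/N)·x̄ₕ — weight by population share, not a simple average.
Σ Nₕx̄ₕ = 49398·4.4 + 44098·3.6 + 71400·4.7 + 95288·4.4 = 217351.2 + 158752.8 + 335580 + 419267.2 = 1130951.2.
Divide by N: 1130951.2 / 260184 = 4.3467... → 4.35.

4.35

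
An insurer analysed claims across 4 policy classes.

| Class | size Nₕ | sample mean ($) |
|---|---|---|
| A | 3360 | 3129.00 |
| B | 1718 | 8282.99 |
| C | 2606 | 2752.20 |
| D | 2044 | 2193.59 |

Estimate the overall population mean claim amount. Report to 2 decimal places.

3741.73

N = 3360 + 1718 + 2606 + 2044 = 9728.
The stratified mean weights each stratum mean by its population share Nₕ/N.
Σ Nₕx̄ₕ = 3360·3129.00 + 1718·8282.99 + 2606·2752.20 + 2044·2193.59 = 10513440 + 14230176.82 + 7172233.2 + 4483697.96 = 36399547.98.
Divide by N: 36399547.98 / 9728 = 3741.7298... → 3741.73.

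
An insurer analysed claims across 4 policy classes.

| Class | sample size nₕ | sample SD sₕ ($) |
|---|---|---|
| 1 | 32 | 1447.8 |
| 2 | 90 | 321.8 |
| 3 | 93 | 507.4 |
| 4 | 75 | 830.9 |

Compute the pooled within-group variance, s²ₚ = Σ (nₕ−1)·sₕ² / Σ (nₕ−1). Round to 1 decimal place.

1: (32−1)·1447.8² = 31·2096124.84 = 64979870.04
2: (90−1)·321.8² = 89·103555.24 = 9216416.36
3: (93−1)·507.4² = 92·257454.76 = 23685837.92
4: (75−1)·830.9² = 74·690394.81 = 51089215.94
Numerator = 148971340.26; denominator = Σ(nₕ−1) = 286.
s²ₚ = 148971340.26/286 = 520878.812... → 520878.8.

520878.8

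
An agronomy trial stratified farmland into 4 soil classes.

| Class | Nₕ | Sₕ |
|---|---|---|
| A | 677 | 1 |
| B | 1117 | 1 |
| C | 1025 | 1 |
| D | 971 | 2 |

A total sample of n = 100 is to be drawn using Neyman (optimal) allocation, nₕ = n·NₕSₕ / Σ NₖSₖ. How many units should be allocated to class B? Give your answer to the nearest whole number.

23

Σ NₕSₕ = 677·1 + 1117·1 + 1025·1 + 971·2 = 4761.
Share for B: 1117/4761 = 0.23461.
n_B = 100 × 0.23461 = 23.461... → 23.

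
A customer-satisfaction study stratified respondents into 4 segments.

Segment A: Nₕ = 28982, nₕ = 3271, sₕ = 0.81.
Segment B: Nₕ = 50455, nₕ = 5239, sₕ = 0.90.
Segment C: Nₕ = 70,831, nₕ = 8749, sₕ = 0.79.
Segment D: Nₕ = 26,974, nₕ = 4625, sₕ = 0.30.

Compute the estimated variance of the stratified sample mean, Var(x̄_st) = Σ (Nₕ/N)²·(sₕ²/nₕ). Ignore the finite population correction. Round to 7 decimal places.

N = 177242. Term for each stratum: Wₕ²sₕ²/nₕ.
Var(x̄_st) = 0.0000053631 + 0.0000125289 + 0.0000113922 + 0.0000004507 = 0.0000297349 → 0.0000297.

0.0000297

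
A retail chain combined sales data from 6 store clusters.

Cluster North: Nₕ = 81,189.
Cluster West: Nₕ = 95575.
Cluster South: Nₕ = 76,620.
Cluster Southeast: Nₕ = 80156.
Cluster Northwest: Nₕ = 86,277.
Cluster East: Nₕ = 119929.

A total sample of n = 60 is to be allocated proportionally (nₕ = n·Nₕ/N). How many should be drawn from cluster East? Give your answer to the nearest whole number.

13

Share of cluster East = 119929/539746 = 0.22220.
Allocate 60 × 0.22220 = 13.332... → 13.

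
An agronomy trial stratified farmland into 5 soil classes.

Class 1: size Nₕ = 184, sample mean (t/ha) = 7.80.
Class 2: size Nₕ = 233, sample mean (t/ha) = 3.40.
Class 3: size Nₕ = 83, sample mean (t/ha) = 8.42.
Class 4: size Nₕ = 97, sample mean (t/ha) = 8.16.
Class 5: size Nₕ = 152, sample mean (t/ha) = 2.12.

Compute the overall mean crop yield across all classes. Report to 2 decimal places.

x̄_st = (Σ Nₕx̄ₕ) / (Σ Nₕ) = (184·7.80 + 233·3.40 + 83·8.42 + 97·8.16 + 152·2.12) / 749
= 4040.02 / 749 = 5.3939... → 5.39.

5.39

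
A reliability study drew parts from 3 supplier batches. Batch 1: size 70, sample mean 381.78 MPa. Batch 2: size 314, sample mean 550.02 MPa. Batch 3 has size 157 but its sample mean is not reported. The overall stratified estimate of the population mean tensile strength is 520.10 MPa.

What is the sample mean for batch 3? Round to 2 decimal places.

Σ Nₕx̄ₕ = N·μ, so 157·x̄_3 = 541·520.10 − (70·381.78 + 314·550.02).
= 281374.1 − 199430.88 = 81943.22.
x̄_3 = 81943.22 / 157 = 521.9313... → 521.93.

521.93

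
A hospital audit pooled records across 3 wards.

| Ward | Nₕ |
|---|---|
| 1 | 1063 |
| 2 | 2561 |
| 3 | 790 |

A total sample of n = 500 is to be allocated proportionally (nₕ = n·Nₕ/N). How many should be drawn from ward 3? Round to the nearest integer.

89

N = 1063 + 2561 + 790 = 4414.
n_3 = 500·790/4414 = 89.488... → 89.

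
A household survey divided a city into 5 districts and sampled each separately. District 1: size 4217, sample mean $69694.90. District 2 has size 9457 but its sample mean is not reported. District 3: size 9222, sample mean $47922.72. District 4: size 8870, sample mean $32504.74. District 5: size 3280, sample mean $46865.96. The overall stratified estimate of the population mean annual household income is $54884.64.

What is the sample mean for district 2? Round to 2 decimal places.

78841.39

N = 4217 + 9457 + 9222 + 8870 + 3280 = 35046.
Overall total = μ·N = 54884.64·35046 = 1923487093.44.
Subtract the known strata: 4217·69694.90 + 9222·47922.72 + 8870·32504.74 + 3280·46865.96 = 1177884109.74.
Remaining total for district 2: 1923487093.44 − 1177884109.74 = 745602983.7.
Divide by its size: 745602983.7 / 9457 = 78841.3856... → 78841.39.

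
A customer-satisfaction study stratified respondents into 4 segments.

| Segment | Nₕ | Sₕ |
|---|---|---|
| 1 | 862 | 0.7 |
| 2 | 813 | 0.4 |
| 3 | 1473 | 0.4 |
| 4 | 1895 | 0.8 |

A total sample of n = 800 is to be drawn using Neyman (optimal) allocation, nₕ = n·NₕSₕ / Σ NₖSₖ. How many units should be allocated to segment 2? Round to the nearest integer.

1: NₕSₕ = 862·0.7 = 603.4
2: NₕSₕ = 813·0.4 = 325.2
3: NₕSₕ = 1473·0.4 = 589.2
4: NₕSₕ = 1895·0.8 = 1516
Σ NₕSₕ = 3033.8.
n_2 = 800·325.2/3033.8 = 85.754... → 86.

86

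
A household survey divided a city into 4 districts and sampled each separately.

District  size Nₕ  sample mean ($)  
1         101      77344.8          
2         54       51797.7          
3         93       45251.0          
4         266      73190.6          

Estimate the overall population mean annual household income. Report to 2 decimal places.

N = 101 + 54 + 93 + 266 = 514.
Overall mean = Σ (Nₕ/N)·x̄ₕ — weight by population share, not a simple average.
Σ Nₕx̄ₕ = 101·77344.8 + 54·51797.7 + 93·45251.0 + 266·73190.6 = 7811824.8 + 2797075.8 + 4208343 + 19468699.6 = 34285943.2.
Divide by N: 34285943.2 / 514 = 66704.1696... → 66704.17.

66704.17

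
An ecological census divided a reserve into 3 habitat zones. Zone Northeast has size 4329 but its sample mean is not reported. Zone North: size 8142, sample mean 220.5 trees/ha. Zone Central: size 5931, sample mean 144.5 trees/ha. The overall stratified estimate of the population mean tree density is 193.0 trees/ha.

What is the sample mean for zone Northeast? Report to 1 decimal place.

N = 4329 + 8142 + 5931 = 18402.
Overall total = μ·N = 193.0·18402 = 3551586.
Subtract the known strata: 8142·220.5 + 5931·144.5 = 2652340.5.
Remaining total for zone Northeast: 3551586 − 2652340.5 = 899245.5.
Divide by its size: 899245.5 / 4329 = 207.726... → 207.7.

207.7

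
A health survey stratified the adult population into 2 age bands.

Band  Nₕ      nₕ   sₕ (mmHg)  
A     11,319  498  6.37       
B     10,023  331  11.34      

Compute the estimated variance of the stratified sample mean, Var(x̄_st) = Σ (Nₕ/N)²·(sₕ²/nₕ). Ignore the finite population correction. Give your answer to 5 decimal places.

N = 21342; Wₕ = Nₕ/N.
band A: (11319/21342)²·6.37²/498 = 0.02291899
band B: (10023/21342)²·11.34²/331 = 0.08568866
Sum = 0.10860765 → 0.10861.

0.10861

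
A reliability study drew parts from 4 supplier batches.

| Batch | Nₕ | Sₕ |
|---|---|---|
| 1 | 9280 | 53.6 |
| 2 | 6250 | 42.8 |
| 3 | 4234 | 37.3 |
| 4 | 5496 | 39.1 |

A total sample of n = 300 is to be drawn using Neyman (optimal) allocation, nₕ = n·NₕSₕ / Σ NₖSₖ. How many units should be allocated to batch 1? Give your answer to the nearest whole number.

131

Σ NₕSₕ = 9280·53.6 + 6250·42.8 + 4234·37.3 + 5496·39.1 = 1137729.8.
Share for 1: 497408/1137729.8 = 0.43719.
n_1 = 300 × 0.43719 = 131.158... → 131.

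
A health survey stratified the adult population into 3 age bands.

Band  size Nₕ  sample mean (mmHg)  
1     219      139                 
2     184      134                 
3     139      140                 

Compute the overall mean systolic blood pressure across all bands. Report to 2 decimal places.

x̄_st = (Σ Nₕx̄ₕ) / (Σ Nₕ) = (219·139 + 184·134 + 139·140) / 542
= 74557 / 542 = 137.5590... → 137.56.

137.56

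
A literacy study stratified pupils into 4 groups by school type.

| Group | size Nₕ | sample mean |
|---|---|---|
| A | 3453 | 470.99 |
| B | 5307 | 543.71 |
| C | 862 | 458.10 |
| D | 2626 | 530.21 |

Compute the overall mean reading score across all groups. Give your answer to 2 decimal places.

514.29

N = 12248; weights Wₕ = Nₕ/N = (0.2819, 0.4333, 0.0704, 0.2144).
x̄_st = Σ Wₕ·x̄ₕ = 0.2819·470.99 + 0.4333·543.71 + 0.0704·458.10 + 0.2144·530.21 ≈ 514.2890...
→ 514.29.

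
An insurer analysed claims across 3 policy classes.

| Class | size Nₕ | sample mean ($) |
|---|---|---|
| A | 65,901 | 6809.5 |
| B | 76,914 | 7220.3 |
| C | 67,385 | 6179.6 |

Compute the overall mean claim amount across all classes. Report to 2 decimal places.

6757.88

x̄_st = (Σ Nₕx̄ₕ) / (Σ Nₕ) = (65901·6809.5 + 76914·7220.3 + 67385·6179.6) / 210200
= 1420507359.7 / 210200 = 6757.8847... → 6757.88.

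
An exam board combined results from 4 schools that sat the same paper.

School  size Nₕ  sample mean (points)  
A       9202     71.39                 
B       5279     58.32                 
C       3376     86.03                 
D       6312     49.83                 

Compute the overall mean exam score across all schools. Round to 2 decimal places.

x̄_st = (Σ Nₕx̄ₕ) / (Σ Nₕ) = (9202·71.39 + 5279·58.32 + 3376·86.03 + 6312·49.83) / 24169
= 1569766.3 / 24169 = 64.9496... → 64.95.

64.95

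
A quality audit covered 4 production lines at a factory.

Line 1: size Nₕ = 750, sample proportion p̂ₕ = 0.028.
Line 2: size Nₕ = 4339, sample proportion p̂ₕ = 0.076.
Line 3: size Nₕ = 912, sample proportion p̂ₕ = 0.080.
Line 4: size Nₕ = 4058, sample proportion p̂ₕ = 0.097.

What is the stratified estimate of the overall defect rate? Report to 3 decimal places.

0.081

N = 750 + 4339 + 912 + 4058 = 10059.
Overall proportion = Σ (Nₕ/N)·p̂ₕ.
Σ Nₕp̂ₕ = 21 + 329.764 + 72.96 + 393.626 = 817.35.
817.35 / 10059 = 0.08126... → 0.081.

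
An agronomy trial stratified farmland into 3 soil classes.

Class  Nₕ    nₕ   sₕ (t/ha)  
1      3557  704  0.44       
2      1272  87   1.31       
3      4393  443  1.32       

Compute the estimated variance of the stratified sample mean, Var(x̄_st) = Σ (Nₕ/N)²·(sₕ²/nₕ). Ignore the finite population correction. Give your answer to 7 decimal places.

0.0013087

N = 9222. Term for each stratum: Wₕ²sₕ²/nₕ.
Var(x̄_st) = 0.0000409120 + 0.0003752730 + 0.0008925166 = 0.0013087016 → 0.0013087.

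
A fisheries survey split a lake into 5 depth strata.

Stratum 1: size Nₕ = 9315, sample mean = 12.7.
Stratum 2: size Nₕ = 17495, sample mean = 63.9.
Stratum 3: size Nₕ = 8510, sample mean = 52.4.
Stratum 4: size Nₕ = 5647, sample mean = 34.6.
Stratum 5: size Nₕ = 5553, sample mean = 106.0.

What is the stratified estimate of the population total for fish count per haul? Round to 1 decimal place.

Population total = Σ Nₕ·x̄ₕ (each stratum's size times its mean).
9315·12.7 + 17495·63.9 + 8510·52.4 + 5647·34.6 + 5553·106.0 = 118300.5 + 1117930.5 + 445924 + 195386.2 + 588618 = 2466159.2.

2466159.2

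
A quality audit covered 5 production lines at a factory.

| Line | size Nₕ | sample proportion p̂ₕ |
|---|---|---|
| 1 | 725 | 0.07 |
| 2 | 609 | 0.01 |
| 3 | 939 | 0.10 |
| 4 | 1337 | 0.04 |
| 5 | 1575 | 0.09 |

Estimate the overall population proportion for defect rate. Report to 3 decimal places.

Wₕ = Nₕ/N with N = 5185: 0.1398, 0.1175, 0.1811, 0.2579, 0.3038.
p̂_st = 0.1398·0.07 + 0.1175·0.01 + 0.1811·0.10 + 0.2579·0.04 + 0.3038·0.09 ≈ 0.06673... → 0.067.

0.067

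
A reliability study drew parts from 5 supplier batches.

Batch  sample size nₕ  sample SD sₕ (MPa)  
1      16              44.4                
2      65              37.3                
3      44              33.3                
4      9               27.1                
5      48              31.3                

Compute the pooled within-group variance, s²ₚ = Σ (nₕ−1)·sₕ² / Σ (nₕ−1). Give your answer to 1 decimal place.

1: (16−1)·44.4² = 15·1971.36 = 29570.4
2: (65−1)·37.3² = 64·1391.29 = 89042.56
3: (44−1)·33.3² = 43·1108.89 = 47682.27
4: (9−1)·27.1² = 8·734.41 = 5875.28
5: (48−1)·31.3² = 47·979.69 = 46045.43
Numerator = 218215.94; denominator = Σ(nₕ−1) = 177.
s²ₚ = 218215.94/177 = 1232.858... → 1232.9.

1232.9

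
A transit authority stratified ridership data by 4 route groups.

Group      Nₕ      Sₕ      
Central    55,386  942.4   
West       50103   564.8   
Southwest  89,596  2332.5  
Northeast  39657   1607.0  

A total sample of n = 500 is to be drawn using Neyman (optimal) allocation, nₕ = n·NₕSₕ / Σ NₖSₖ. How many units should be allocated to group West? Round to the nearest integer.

Central: NₕSₕ = 55386·942.4 = 52195766.4
West: NₕSₕ = 50103·564.8 = 28298174.4
Southwest: NₕSₕ = 89596·2332.5 = 208982670
Northeast: NₕSₕ = 39657·1607.0 = 63728799
Σ NₕSₕ = 353205409.8.
n_West = 500·28298174.4/353205409.8 = 40.059... → 40.

40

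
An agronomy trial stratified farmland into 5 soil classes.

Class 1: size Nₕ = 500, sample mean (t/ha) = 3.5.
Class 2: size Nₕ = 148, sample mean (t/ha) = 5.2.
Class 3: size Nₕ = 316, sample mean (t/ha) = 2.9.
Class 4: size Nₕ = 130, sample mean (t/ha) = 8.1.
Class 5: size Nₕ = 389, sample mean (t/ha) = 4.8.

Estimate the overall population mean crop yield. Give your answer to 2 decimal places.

N = 500 + 148 + 316 + 130 + 389 = 1483.
The stratified mean weights each stratum mean by its population share Nₕ/N.
Σ Nₕx̄ₕ = 500·3.5 + 148·5.2 + 316·2.9 + 130·8.1 + 389·4.8 = 1750 + 769.6 + 916.4 + 1053 + 1867.2 = 6356.2.
Divide by N: 6356.2 / 1483 = 4.2860... → 4.29.

4.29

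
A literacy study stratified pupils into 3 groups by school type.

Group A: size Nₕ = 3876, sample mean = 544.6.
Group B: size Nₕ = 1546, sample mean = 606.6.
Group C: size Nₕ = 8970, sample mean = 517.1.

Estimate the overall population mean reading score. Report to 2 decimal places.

x̄_st = (Σ Nₕx̄ₕ) / (Σ Nₕ) = (3876·544.6 + 1546·606.6 + 8970·517.1) / 14392
= 7687060.2 / 14392 = 534.1204... → 534.12.

534.12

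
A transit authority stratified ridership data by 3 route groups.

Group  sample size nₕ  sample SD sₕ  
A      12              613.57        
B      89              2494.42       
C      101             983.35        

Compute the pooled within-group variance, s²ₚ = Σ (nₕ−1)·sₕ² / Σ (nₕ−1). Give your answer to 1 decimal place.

3258223.2

Degrees of freedom: 11 + 88 + 100 = 199.
Σ(nₕ−1)sₕ² = 11·376468.1449 + 88·6222131.1364 + 100·966977.2225 = 648386411.8471.
s²ₚ = 648386411.8471 / 199 = 3258223.175... → 3258223.2.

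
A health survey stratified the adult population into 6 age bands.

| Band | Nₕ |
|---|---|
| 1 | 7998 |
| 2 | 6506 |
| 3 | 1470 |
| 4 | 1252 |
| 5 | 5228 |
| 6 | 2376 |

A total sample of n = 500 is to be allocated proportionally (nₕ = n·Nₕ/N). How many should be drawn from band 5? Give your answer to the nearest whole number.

N = 7998 + 6506 + 1470 + 1252 + 5228 + 2376 = 24830.
n_5 = 500·5228/24830 = 105.276... → 105.

105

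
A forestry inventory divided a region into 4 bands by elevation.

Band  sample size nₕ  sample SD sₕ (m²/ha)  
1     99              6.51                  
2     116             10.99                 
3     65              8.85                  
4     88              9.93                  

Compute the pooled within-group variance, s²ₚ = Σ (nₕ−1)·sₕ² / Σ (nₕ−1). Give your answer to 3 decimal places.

86.907

1: (99−1)·6.51² = 98·42.3801 = 4153.2498
2: (116−1)·10.99² = 115·120.7801 = 13889.7115
3: (65−1)·8.85² = 64·78.3225 = 5012.64
4: (88−1)·9.93² = 87·98.6049 = 8578.6263
Numerator = 31634.2276; denominator = Σ(nₕ−1) = 364.
s²ₚ = 31634.2276/364 = 86.90722... → 86.907.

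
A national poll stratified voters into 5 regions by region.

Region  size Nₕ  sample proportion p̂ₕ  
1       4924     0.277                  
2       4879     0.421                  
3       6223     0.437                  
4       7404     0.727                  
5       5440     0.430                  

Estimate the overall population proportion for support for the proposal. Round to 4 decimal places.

0.4801

Wₕ = Nₕ/N with N = 28870: 0.1706, 0.1690, 0.2156, 0.2565, 0.1884.
p̂_st = 0.1706·0.277 + 0.1690·0.421 + 0.2156·0.437 + 0.2565·0.727 + 0.1884·0.430 ≈ 0.480061... → 0.4801.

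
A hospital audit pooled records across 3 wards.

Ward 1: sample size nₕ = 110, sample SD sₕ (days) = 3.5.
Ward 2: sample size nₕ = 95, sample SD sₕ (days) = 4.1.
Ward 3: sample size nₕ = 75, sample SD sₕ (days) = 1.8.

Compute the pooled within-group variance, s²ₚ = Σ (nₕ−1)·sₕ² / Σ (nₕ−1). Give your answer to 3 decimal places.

Degrees of freedom: 109 + 94 + 74 = 277.
Σ(nₕ−1)sₕ² = 109·12.25 + 94·16.81 + 74·3.24 = 3155.15.
s²ₚ = 3155.15 / 277 = 11.39043... → 11.390.

11.390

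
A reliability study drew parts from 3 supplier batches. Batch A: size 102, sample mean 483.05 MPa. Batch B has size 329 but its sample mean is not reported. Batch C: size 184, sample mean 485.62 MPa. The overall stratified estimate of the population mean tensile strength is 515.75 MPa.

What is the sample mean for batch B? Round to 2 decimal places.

N = 102 + 329 + 184 = 615.
Overall total = μ·N = 515.75·615 = 317186.25.
Subtract the known strata: 102·483.05 + 184·485.62 = 138625.18.
Remaining total for batch B: 317186.25 − 138625.18 = 178561.07.
Divide by its size: 178561.07 / 329 = 542.7388... → 542.74.

542.74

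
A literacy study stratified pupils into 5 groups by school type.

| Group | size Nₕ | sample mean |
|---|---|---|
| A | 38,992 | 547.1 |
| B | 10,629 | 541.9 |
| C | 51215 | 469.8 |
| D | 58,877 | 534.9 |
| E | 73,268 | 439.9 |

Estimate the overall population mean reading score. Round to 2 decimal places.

x̄_st = (Σ Nₕx̄ₕ) / (Σ Nₕ) = (38992·547.1 + 10629·541.9 + 51215·469.8 + 58877·534.9 + 73268·439.9) / 232981
= 114877085.8 / 232981 = 493.0749... → 493.07.

493.07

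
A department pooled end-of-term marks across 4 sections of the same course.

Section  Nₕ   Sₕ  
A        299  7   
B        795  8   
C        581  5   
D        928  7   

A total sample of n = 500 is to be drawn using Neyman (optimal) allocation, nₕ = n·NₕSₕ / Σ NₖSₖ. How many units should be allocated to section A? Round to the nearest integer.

A: NₕSₕ = 299·7 = 2093
B: NₕSₕ = 795·8 = 6360
C: NₕSₕ = 581·5 = 2905
D: NₕSₕ = 928·7 = 6496
Σ NₕSₕ = 17854.
n_A = 500·2093/17854 = 58.614... → 59.

59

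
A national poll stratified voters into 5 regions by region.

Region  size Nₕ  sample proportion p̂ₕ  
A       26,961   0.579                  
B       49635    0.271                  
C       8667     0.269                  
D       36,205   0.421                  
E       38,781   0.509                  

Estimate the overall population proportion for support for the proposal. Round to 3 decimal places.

0.414

Wₕ = Nₕ/N with N = 160249: 0.1682, 0.3097, 0.0541, 0.2259, 0.2420.
p̂_st = 0.1682·0.579 + 0.3097·0.271 + 0.0541·0.269 + 0.2259·0.421 + 0.2420·0.509 ≈ 0.41420... → 0.414.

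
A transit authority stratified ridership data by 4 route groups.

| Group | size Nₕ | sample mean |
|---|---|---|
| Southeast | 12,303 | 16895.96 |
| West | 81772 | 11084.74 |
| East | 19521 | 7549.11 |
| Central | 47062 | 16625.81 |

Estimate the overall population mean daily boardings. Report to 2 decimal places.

N = 12303 + 81772 + 19521 + 47062 = 160658.
Weight each subgroup mean by Nₕ/N and sum.
Σ Nₕx̄ₕ = 12303·16895.96 + 81772·11084.74 + 19521·7549.11 + 47062·16625.81 = 207870995.88 + 906421359.28 + 147366176.31 + 782443870.22 = 2044102401.69.
Divide by N: 2044102401.69 / 160658 = 12723.3154... → 12723.32.

12723.32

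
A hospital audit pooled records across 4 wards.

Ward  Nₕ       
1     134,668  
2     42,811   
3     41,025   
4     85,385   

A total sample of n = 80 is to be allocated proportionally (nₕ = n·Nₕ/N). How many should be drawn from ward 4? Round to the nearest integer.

N = 134668 + 42811 + 41025 + 85385 = 303889.
n_4 = 80·85385/303889 = 22.478... → 22.

22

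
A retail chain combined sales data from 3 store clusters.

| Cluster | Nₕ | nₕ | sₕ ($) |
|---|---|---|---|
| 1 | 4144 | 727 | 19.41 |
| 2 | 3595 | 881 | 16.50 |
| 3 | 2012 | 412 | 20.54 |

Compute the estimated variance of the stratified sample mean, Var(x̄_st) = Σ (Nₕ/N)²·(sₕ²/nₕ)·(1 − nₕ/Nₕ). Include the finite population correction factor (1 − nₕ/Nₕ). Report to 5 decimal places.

N = 9751; Wₕ = Nₕ/N.
cluster 1: (4144/9751)²·19.41²/727·(1 − 727/4144) = 0.07717614
cluster 2: (3595/9751)²·16.50²/881·(1 − 881/3595) = 0.03171045
cluster 3: (2012/9751)²·20.54²/412·(1 − 412/2012) = 0.03466996
Sum = 0.14355655 → 0.14356.

0.14356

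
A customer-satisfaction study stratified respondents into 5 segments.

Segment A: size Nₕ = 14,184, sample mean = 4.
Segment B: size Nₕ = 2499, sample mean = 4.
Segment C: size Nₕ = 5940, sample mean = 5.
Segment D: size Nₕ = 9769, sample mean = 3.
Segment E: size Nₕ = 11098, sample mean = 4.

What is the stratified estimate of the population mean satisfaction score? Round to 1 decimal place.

N = 14184 + 2499 + 5940 + 9769 + 11098 = 43490.
The stratified mean weights each stratum mean by its population share Nₕ/N.
Σ Nₕx̄ₕ = 14184·4 + 2499·4 + 5940·5 + 9769·3 + 11098·4 = 56736 + 9996 + 29700 + 29307 + 44392 = 170131.
Divide by N: 170131 / 43490 = 3.912... → 3.9.

3.9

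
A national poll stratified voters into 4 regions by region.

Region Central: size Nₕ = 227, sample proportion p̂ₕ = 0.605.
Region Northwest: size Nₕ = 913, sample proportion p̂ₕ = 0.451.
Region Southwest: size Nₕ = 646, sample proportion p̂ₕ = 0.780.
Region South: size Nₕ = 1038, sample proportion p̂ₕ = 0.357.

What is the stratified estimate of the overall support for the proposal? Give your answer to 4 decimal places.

0.5041

N = 227 + 913 + 646 + 1038 = 2824.
Overall proportion = Σ (Nₕ/N)·p̂ₕ.
Σ Nₕp̂ₕ = 137.335 + 411.763 + 503.88 + 370.566 = 1423.544.
1423.544 / 2824 = 0.504088... → 0.5041.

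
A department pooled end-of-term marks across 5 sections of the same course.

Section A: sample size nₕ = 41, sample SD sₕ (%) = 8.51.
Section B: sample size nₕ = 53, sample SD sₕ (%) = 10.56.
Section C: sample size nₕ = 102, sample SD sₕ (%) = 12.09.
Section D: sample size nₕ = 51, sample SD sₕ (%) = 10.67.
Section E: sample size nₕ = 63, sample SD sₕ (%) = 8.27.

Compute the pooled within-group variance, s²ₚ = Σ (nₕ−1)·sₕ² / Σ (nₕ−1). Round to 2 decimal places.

Degrees of freedom: 40 + 52 + 101 + 50 + 62 = 305.
Σ(nₕ−1)sₕ² = 40·72.4201 + 52·111.5136 + 101·146.1681 + 50·113.8489 + 62·68.3929 = 33391.2941.
s²ₚ = 33391.2941 / 305 = 109.4797... → 109.48.

109.48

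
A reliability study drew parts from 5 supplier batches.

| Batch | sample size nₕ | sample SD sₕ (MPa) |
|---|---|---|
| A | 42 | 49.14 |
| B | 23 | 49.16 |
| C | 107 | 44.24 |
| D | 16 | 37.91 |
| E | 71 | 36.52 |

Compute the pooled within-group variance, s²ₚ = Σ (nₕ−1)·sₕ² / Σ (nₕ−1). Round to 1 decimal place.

Degrees of freedom: 41 + 22 + 106 + 15 + 70 = 254.
Σ(nₕ−1)sₕ² = 41·2414.7396 + 22·2416.7056 + 106·1957.1776 + 15·1437.1681 + 70·1333.7104 = 474549.9219.
s²ₚ = 474549.9219 / 254 = 1868.307... → 1868.3.

1868.3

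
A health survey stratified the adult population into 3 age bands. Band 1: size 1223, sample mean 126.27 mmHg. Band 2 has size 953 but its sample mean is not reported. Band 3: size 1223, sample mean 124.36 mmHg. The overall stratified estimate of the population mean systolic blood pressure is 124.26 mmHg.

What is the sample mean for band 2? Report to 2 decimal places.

Σ Nₕx̄ₕ = N·μ, so 953·x̄_2 = 3399·124.26 − (1223·126.27 + 1223·124.36).
= 422359.74 − 306520.49 = 115839.25.
x̄_2 = 115839.25 / 953 = 121.5522... → 121.55.

121.55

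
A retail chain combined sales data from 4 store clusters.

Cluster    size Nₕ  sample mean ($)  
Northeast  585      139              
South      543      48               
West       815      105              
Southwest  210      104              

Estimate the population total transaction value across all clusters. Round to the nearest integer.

Population total = Σ Nₕ·x̄ₕ (each stratum's size times its mean).
585·139 + 543·48 + 815·105 + 210·104 = 81315 + 26064 + 85575 + 21840 = 214794.

214794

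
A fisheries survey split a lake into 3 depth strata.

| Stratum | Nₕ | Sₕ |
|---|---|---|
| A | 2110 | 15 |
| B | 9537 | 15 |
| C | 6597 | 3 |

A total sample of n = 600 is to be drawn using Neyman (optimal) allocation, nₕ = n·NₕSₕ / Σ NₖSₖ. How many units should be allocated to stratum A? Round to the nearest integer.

98

A: NₕSₕ = 2110·15 = 31650
B: NₕSₕ = 9537·15 = 143055
C: NₕSₕ = 6597·3 = 19791
Σ NₕSₕ = 194496.
n_A = 600·31650/194496 = 97.637... → 98.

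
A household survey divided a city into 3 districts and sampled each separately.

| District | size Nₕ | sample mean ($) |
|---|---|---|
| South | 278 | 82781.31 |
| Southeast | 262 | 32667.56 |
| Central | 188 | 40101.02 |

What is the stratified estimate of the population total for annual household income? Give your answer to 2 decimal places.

39111096.66

South: 278·82781.31 = 23013204.18
Southeast: 262·32667.56 = 8558900.72
Central: 188·40101.02 = 7538991.76
τ̂ = Σ Nₕx̄ₕ = 39111096.66.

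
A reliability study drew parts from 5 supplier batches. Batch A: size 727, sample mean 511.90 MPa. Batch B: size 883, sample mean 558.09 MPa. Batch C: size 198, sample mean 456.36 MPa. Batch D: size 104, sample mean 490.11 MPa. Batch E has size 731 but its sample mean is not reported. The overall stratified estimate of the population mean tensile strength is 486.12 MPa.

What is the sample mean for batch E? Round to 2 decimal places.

381.04

Σ Nₕx̄ₕ = N·μ, so 731·x̄_E = 2643·486.12 − (727·511.90 + 883·558.09 + 198·456.36 + 104·490.11).
= 1284815.16 − 1006275.49 = 278539.67.
x̄_E = 278539.67 / 731 = 381.0392... → 381.04.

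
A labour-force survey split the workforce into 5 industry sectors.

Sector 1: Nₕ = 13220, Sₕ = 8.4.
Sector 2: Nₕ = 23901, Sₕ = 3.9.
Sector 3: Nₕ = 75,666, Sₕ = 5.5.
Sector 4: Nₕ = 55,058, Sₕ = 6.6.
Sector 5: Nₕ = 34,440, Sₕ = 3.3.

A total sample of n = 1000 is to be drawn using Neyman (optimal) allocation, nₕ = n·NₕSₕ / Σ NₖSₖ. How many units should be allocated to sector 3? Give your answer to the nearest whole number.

1: NₕSₕ = 13220·8.4 = 111048
2: NₕSₕ = 23901·3.9 = 93213.9
3: NₕSₕ = 75666·5.5 = 416163
4: NₕSₕ = 55058·6.6 = 363382.8
5: NₕSₕ = 34440·3.3 = 113652
Σ NₕSₕ = 1097459.7.
n_3 = 1000·416163/1097459.7 = 379.206... → 379.

379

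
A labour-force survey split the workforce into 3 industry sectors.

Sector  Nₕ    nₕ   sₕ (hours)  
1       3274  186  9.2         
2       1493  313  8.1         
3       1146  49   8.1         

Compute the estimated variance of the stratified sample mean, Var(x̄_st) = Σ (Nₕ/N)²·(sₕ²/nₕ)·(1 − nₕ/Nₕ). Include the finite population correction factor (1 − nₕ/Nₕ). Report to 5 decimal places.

N = 5913. Term for each stratum: Wₕ²sₕ²/nₕ·(1−nₕ/Nₕ).
Var(x̄_st) = 0.13158395 + 0.01056214 + 0.04814481 = 0.19029089 → 0.19029.

0.19029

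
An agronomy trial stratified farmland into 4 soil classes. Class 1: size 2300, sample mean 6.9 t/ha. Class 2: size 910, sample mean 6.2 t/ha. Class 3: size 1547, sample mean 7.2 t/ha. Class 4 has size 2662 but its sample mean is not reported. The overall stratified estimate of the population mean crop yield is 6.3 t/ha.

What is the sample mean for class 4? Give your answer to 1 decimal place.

5.3

N = 2300 + 910 + 1547 + 2662 = 7419.
Overall total = μ·N = 6.3·7419 = 46739.7.
Subtract the known strata: 2300·6.9 + 910·6.2 + 1547·7.2 = 32650.4.
Remaining total for class 4: 46739.7 − 32650.4 = 14089.3.
Divide by its size: 14089.3 / 2662 = 5.293... → 5.3.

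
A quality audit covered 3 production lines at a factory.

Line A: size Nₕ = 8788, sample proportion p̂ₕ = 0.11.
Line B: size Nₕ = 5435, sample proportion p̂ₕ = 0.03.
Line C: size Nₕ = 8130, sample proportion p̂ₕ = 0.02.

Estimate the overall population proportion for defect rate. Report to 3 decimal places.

0.058

Wₕ = Nₕ/N with N = 22353: 0.3931, 0.2431, 0.3637.
p̂_st = 0.3931·0.11 + 0.2431·0.03 + 0.3637·0.02 ≈ 0.05781... → 0.058.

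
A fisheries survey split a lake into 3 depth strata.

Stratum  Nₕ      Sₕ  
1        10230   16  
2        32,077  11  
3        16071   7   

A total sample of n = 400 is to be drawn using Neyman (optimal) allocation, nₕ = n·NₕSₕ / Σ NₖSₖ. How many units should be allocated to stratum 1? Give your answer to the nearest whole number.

Σ NₕSₕ = 10230·16 + 32077·11 + 16071·7 = 629024.
Share for 1: 163680/629024 = 0.26021.
n_1 = 400 × 0.26021 = 104.085... → 104.

104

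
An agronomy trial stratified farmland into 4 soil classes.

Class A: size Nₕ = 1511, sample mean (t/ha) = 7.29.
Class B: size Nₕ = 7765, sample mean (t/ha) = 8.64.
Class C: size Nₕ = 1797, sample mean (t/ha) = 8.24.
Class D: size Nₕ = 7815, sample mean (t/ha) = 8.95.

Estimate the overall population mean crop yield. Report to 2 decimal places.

8.62

N = 1511 + 7765 + 1797 + 7815 = 18888.
Overall mean = Σ (Nₕ/N)·x̄ₕ — weight by population share, not a simple average.
Σ Nₕx̄ₕ = 1511·7.29 + 7765·8.64 + 1797·8.24 + 7815·8.95 = 11015.19 + 67089.6 + 14807.28 + 69944.25 = 162856.32.
Divide by N: 162856.32 / 18888 = 8.6222... → 8.62.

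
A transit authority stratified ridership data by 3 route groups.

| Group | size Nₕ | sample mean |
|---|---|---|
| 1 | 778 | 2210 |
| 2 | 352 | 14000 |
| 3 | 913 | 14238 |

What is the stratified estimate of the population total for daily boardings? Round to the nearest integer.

1: 778·2210 = 1719380
2: 352·14000 = 4928000
3: 913·14238 = 12999294
τ̂ = Σ Nₕx̄ₕ = 19646674.

19646674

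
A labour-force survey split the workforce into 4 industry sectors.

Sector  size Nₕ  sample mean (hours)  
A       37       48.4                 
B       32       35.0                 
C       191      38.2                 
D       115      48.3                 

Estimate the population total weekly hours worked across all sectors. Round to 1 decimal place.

A: 37·48.4 = 1790.8
B: 32·35.0 = 1120
C: 191·38.2 = 7296.2
D: 115·48.3 = 5554.5
τ̂ = Σ Nₕx̄ₕ = 15761.5.

15761.5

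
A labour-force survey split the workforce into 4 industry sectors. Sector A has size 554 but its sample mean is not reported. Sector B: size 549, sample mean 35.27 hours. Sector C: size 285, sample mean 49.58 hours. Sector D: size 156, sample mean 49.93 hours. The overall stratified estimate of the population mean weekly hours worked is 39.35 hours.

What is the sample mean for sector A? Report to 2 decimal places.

35.15

Σ Nₕx̄ₕ = N·μ, so 554·x̄_A = 1544·39.35 − (549·35.27 + 285·49.58 + 156·49.93).
= 60756.4 − 41282.61 = 19473.79.
x̄_A = 19473.79 / 554 = 35.1512... → 35.15.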